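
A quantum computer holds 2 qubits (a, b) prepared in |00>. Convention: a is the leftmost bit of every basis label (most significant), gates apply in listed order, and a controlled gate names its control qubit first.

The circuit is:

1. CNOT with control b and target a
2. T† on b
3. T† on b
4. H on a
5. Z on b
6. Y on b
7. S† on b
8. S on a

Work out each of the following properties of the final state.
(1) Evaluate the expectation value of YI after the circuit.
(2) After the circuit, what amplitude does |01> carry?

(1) The observable YI averages to 1.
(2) The amplitude on |01> is sqrt(2)/2.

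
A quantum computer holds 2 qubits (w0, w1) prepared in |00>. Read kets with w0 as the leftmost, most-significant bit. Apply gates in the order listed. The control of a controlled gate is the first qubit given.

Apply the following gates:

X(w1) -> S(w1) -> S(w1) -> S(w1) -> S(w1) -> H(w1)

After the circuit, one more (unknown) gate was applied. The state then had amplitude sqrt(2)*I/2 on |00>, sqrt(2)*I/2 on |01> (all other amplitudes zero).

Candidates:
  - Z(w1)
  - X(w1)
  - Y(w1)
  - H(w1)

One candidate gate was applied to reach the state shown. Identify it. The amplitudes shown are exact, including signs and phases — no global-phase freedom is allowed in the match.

The applied gate was Y(w1).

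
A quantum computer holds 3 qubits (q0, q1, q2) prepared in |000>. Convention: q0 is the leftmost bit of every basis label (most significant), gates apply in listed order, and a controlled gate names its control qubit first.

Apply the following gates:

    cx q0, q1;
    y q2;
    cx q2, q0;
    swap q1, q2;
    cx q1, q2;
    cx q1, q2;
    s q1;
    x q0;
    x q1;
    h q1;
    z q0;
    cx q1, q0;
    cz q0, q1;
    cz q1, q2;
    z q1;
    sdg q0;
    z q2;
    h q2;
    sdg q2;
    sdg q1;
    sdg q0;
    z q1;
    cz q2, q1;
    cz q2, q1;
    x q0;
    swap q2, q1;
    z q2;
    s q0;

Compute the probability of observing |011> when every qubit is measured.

A full measurement returns |011> with probability 1/4. Key observation: gates 23-24 undo each other exactly, leaving only the rest of the circuit to track.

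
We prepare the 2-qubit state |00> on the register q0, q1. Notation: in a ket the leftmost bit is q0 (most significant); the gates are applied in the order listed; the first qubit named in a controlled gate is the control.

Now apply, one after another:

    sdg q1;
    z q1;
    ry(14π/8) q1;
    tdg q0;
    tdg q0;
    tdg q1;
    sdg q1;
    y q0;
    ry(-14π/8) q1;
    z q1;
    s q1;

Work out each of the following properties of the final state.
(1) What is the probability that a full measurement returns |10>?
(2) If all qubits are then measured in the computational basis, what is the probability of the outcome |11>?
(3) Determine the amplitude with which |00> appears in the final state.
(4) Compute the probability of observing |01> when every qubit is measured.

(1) A full measurement returns |10> with probability 3/4 - sqrt(2)/8.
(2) A full measurement returns |11> with probability sqrt(2)/8 + 1/4.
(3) The amplitude on |00> is 0.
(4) The probability of measuring |01> is 0.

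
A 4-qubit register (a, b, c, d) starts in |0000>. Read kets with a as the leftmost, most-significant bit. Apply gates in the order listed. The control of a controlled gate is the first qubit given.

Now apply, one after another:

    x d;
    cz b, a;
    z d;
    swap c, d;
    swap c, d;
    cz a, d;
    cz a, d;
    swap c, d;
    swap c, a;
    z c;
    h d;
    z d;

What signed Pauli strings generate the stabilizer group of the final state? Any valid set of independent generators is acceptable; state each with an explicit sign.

One valid set of independent stabilizer generators is -IIIX, -ZIII, +IZII, +IIZI (any independent generating set of the same group is equally correct). Key observation: the block from step 5 through step 8 cancels to the identity and can be dropped.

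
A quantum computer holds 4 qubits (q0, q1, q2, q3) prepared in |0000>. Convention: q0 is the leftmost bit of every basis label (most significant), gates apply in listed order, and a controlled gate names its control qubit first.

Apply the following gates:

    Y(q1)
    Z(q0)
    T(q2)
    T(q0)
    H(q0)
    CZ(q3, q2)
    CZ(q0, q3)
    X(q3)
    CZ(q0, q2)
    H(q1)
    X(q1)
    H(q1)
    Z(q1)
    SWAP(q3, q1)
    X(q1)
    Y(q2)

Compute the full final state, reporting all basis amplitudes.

The resulting statevector has amplitude -sqrt(2)/2 on |0011>, -sqrt(2)/2 on |1011>, and 0 on every other basis state. Key observation: gates 10-13 undo each other exactly, leaving only the rest of the circuit to track.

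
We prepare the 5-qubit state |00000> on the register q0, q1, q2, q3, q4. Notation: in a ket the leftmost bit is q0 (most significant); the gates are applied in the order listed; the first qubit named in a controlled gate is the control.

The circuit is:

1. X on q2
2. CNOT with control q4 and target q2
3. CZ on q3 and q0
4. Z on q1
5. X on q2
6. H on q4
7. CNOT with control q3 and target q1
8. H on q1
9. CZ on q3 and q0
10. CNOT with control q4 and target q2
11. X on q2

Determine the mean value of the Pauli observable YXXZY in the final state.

In the final state, YXXZY has expectation 0.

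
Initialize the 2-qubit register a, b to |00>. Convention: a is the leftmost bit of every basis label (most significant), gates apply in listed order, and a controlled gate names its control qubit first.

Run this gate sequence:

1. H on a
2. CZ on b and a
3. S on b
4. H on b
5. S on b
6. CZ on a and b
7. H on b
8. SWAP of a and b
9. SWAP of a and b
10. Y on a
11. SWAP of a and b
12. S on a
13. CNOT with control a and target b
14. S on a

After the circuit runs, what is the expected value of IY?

The observable IY averages to -1.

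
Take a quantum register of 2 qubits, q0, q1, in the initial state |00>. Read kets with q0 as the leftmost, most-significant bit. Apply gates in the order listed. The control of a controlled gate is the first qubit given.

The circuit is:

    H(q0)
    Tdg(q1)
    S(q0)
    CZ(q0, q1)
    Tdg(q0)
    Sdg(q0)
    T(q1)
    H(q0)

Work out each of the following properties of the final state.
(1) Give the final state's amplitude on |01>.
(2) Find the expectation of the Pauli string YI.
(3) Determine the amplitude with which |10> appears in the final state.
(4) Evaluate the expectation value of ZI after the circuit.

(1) The amplitude on |01> is 0.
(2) The observable YI averages to sqrt(2)/2.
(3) The final state's coefficient on |10> equals 1/2 + exp(3*I*pi/4)/2.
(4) The observable ZI averages to sqrt(2)/2.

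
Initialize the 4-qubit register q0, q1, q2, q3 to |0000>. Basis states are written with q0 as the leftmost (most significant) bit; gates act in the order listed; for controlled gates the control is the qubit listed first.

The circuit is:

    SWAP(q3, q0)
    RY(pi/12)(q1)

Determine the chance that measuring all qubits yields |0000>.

Outcome |0000> occurs with probability sqrt(2)/8 + sqrt(6)/8 + 1/2.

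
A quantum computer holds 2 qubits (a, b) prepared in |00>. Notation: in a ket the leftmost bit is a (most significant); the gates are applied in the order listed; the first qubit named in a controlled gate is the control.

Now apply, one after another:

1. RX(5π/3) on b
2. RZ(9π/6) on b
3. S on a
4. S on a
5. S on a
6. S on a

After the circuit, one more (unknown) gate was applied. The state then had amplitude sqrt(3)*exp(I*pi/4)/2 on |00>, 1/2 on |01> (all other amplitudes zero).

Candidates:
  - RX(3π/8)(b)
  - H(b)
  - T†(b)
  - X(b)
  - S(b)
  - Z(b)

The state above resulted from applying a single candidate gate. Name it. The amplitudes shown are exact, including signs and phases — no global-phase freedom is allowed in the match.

The unique candidate consistent with the amplitudes is T†(b). Key observation: gates 3-6 undo each other exactly, leaving only the rest of the circuit to track.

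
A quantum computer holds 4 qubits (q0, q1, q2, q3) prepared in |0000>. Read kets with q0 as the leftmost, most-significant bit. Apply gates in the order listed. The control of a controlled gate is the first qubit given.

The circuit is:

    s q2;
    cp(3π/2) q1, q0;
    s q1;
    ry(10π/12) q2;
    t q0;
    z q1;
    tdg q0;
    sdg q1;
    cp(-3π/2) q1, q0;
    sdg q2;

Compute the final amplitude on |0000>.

The amplitude on |0000> is -sqrt(2)/4 + sqrt(6)/4.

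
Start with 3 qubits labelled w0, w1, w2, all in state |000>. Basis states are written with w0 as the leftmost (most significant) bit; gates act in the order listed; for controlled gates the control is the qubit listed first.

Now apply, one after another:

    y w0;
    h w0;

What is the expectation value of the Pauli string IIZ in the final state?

The observable IIZ averages to 1.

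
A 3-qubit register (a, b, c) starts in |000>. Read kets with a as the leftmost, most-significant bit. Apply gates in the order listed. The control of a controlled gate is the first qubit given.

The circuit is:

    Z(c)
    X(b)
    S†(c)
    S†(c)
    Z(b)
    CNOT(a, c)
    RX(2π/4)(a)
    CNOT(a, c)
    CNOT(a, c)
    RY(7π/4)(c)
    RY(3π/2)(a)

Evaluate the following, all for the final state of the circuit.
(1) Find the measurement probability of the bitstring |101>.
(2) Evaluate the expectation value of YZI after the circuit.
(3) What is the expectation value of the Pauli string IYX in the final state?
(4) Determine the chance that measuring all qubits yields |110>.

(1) Outcome |101> occurs with probability 0. Key observation: steps 8-9 multiply out to the identity, so the circuit reduces to the remaining gates.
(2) The expectation value of YZI is 1.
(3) The expectation value of IYX is 0.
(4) The probability of measuring |110> is sqrt(2)/8 + 1/4.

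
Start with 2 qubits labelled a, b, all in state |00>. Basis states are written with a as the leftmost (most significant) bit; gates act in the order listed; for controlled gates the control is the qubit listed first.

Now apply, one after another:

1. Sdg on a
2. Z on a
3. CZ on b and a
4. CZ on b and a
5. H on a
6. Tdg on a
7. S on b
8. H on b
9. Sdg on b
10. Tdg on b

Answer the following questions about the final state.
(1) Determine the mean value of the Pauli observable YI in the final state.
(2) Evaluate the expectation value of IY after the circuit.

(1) The expectation value of YI is -sqrt(2)/2.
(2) In the final state, IY has expectation -sqrt(2)/2.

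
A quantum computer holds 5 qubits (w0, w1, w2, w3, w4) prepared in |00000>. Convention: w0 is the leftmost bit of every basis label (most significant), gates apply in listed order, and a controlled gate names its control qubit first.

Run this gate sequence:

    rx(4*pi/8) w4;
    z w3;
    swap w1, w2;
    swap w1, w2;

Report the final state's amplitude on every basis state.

The resulting statevector has amplitude sqrt(2)/2 on |00000>, -sqrt(2)*I/2 on |00001>, and 0 on every other basis state. Key observation: the block from step 3 through step 4 cancels to the identity and can be dropped.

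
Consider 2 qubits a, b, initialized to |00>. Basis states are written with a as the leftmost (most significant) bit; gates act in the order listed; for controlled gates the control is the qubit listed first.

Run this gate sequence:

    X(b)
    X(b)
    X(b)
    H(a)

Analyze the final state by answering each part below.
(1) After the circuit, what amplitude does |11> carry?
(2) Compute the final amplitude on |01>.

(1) The amplitude on |11> is sqrt(2)/2. Key observation: steps 2-3 multiply out to the identity, so the circuit reduces to the remaining gates.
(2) The final state's coefficient on |01> equals sqrt(2)/2.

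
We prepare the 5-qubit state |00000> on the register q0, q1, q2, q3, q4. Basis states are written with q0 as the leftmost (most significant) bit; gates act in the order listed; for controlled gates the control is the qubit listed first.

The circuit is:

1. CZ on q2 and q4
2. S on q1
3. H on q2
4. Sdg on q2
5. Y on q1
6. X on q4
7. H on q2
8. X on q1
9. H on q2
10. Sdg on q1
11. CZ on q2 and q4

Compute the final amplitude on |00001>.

The amplitude on |00001> is sqrt(2)*I/2.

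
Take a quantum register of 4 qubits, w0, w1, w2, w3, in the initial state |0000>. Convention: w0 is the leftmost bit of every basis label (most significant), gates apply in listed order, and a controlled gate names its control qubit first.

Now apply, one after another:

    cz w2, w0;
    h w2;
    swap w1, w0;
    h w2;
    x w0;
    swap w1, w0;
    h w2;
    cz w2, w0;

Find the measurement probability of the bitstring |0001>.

Outcome |0001> occurs with probability 0.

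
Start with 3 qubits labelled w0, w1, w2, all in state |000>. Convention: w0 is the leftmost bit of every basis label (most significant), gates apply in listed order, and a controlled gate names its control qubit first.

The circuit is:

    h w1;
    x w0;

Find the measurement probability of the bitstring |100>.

The probability of measuring |100> is 1/2.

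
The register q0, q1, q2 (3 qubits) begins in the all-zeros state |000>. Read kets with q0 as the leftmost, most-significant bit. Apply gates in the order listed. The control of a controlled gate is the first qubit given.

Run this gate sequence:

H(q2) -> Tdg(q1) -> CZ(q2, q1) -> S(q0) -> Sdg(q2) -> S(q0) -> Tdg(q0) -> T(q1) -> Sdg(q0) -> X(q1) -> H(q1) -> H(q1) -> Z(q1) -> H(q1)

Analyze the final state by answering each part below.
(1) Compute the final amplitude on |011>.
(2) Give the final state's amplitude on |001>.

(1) The amplitude on |011> is -I/2. Key observation: gates 11-12 undo each other exactly, leaving only the rest of the circuit to track.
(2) The final state's coefficient on |001> equals I/2.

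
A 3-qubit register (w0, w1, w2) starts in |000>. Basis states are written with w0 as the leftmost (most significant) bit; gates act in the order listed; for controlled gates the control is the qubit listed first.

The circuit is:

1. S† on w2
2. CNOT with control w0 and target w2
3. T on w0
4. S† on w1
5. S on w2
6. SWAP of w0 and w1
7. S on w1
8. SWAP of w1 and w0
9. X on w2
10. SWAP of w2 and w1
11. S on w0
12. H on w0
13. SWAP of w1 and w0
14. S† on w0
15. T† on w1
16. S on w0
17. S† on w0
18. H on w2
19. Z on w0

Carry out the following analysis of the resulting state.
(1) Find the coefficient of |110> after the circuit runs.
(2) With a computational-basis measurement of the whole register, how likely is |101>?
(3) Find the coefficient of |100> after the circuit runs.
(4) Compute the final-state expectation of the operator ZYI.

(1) The final state's coefficient on |110> equals exp(I*pi/4)/2.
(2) The probability of measuring |101> is 1/4.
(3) |100> carries amplitude I/2 in the final state.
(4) The observable ZYI averages to sqrt(2)/2.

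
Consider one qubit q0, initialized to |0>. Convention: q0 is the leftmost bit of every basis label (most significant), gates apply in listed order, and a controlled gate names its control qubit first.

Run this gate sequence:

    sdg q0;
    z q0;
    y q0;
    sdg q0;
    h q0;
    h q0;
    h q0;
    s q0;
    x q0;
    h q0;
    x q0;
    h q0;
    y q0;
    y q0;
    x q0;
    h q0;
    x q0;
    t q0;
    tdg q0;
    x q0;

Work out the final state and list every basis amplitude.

The final amplitudes are -1/2 - I/2 on |0>, -1/2 + I/2 on |1>. Key observation: gates 17-20 undo each other exactly, leaving only the rest of the circuit to track.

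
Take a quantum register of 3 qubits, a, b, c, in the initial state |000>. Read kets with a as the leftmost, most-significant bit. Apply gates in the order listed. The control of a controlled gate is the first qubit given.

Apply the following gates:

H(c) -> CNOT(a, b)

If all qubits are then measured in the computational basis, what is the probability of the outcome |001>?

Outcome |001> occurs with probability 1/2.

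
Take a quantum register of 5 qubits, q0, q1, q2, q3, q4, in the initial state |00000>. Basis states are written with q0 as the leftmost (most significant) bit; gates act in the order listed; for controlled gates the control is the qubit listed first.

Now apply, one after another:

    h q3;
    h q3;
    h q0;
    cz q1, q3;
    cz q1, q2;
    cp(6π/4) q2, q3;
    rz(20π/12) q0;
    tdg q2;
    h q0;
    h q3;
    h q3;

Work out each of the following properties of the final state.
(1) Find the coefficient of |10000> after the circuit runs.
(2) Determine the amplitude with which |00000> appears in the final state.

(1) The final state's coefficient on |10000> equals (-1 - exp(2*I*pi/3))*exp(I*pi/6)/2.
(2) The final state's coefficient on |00000> equals -sqrt(3)/2.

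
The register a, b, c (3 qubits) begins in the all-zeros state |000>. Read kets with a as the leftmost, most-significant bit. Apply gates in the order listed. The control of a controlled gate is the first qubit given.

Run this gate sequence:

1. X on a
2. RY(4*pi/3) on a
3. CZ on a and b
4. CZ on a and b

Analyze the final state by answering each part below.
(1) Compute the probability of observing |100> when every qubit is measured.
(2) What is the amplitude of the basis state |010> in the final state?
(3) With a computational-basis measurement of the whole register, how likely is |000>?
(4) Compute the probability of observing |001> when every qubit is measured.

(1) Outcome |100> occurs with probability 1/4. Key observation: gates 3-4 undo each other exactly, leaving only the rest of the circuit to track.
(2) |010> carries amplitude 0 in the final state.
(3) A full measurement returns |000> with probability 3/4.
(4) Outcome |001> occurs with probability 0.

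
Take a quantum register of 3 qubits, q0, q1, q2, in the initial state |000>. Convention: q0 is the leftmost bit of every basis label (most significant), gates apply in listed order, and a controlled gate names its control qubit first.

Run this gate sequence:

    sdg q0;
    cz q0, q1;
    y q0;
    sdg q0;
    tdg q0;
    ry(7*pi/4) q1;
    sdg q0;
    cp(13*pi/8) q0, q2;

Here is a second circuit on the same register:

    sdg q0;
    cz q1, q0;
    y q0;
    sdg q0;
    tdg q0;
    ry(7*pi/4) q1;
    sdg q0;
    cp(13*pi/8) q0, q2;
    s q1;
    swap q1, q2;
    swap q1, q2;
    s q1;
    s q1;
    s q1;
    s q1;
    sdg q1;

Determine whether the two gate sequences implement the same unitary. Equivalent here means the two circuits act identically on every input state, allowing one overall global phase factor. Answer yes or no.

Yes: on every input state the two circuits agree up to one overall phase factor.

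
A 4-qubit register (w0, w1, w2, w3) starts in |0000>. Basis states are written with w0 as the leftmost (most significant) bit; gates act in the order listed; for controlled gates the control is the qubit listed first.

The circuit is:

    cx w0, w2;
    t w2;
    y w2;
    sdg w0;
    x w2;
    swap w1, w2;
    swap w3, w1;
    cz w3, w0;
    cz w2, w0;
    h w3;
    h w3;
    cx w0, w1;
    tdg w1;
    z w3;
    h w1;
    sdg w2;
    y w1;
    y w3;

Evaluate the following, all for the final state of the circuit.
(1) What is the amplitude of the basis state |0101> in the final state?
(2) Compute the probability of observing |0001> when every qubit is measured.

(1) |0101> carries amplitude -sqrt(2)*I/2 in the final state. Key observation: the block from step 10 through step 11 cancels to the identity and can be dropped.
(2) The probability of measuring |0001> is 1/2.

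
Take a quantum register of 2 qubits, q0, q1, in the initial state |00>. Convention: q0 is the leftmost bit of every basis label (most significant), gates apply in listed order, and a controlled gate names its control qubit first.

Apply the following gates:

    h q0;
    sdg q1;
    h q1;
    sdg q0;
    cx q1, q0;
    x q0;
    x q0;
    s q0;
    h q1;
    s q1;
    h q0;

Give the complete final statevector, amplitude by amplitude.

The final amplitudes are 1/2 on |00>, I/2 on |01>, -I/2 on |10>, -1/2 on |11>.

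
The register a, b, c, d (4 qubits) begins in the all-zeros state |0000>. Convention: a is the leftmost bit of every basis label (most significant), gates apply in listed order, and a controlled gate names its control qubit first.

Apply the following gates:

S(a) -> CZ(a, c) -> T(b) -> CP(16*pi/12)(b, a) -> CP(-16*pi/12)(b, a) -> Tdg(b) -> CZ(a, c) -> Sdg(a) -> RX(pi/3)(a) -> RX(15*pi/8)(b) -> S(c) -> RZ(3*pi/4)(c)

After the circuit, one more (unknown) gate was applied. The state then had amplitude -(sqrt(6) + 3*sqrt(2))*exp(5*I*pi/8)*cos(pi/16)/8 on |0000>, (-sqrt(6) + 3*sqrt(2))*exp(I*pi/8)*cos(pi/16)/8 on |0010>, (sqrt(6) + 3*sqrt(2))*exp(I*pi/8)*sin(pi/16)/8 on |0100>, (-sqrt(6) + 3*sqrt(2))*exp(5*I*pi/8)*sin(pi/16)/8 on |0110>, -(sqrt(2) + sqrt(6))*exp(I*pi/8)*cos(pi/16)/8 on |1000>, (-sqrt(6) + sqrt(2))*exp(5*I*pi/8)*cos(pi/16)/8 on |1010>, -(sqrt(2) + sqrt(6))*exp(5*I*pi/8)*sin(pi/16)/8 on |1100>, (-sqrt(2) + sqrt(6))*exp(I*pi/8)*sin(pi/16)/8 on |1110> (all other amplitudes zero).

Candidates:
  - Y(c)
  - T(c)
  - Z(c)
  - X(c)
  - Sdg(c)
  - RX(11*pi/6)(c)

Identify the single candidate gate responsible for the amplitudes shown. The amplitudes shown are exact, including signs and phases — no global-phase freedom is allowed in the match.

It was RX(11*pi/6)(c) that produced the state shown. Key observation: steps 1-8 multiply out to the identity, so the circuit reduces to the remaining gates.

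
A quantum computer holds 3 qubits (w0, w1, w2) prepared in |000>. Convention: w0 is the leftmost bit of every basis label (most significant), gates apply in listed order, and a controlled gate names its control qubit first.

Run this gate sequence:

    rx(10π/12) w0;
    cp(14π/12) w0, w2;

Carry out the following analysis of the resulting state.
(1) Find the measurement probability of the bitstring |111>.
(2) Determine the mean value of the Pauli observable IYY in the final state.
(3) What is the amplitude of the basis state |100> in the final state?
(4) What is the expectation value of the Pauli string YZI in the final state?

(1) A full measurement returns |111> with probability 0.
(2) In the final state, IYY has expectation 0.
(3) The amplitude on |100> is I*(-sqrt(6) - sqrt(2))/4.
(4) In the final state, YZI has expectation -1/2.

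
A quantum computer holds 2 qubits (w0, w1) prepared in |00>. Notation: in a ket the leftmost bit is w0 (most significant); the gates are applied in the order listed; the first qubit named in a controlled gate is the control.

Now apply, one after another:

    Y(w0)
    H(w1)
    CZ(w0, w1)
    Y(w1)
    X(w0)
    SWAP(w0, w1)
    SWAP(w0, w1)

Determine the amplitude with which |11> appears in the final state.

The amplitude on |11> is 0. Key observation: the block from step 6 through step 7 cancels to the identity and can be dropped.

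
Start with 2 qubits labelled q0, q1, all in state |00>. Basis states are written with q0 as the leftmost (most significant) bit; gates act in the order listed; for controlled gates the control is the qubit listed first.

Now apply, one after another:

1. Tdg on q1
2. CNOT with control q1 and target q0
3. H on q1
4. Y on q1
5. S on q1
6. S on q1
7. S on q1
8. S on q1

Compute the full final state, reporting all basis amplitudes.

After the circuit, the state carries amplitude -sqrt(2)*I/2 on |00>, sqrt(2)*I/2 on |01>, 0 on |10>, 0 on |11>.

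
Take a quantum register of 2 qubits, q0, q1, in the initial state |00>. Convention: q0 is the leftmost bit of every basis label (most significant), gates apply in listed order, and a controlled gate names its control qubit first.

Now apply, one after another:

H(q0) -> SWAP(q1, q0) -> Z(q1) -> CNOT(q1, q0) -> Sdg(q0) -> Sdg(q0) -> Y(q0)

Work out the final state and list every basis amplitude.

The final amplitudes are 0 on |00>, -sqrt(2)*I/2 on |01>, sqrt(2)*I/2 on |10>, 0 on |11>.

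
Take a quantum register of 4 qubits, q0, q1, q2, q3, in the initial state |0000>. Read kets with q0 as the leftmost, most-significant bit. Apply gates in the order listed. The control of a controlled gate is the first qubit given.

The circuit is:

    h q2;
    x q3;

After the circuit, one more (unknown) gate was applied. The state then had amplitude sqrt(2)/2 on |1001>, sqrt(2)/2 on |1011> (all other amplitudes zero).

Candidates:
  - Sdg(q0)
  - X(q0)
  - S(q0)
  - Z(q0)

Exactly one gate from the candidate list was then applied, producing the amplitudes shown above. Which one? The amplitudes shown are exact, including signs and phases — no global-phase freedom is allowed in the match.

The unique candidate consistent with the amplitudes is X(q0).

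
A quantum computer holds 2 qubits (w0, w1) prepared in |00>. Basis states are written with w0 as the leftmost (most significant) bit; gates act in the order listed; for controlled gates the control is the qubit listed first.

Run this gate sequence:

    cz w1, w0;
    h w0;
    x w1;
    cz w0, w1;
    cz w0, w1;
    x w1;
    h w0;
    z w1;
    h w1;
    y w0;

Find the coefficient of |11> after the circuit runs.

The amplitude on |11> is sqrt(2)*I/2.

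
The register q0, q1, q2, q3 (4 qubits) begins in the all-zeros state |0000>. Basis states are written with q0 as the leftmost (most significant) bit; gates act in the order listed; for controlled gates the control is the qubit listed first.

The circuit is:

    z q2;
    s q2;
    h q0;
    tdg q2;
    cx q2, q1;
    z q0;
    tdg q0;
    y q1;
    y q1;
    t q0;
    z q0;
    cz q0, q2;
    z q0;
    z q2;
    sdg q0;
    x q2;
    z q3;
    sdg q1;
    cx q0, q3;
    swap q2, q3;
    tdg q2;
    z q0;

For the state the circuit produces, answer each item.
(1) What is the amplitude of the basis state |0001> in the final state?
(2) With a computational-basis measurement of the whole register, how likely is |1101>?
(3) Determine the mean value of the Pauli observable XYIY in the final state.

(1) The amplitude on |0001> is sqrt(2)/2. Key observation: the block from step 6 through step 11 cancels to the identity and can be dropped.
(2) Outcome |1101> occurs with probability 0.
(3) The observable XYIY averages to 0.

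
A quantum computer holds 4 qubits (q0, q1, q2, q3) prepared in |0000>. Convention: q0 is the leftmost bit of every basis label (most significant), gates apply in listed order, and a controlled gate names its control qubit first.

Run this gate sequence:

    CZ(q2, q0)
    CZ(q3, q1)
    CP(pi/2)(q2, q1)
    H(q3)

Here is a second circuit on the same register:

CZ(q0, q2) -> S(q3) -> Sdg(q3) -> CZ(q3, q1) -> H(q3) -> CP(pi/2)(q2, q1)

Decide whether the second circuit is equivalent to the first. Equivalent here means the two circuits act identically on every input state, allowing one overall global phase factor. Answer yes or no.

Yes: on every input state the two circuits agree up to one overall phase factor.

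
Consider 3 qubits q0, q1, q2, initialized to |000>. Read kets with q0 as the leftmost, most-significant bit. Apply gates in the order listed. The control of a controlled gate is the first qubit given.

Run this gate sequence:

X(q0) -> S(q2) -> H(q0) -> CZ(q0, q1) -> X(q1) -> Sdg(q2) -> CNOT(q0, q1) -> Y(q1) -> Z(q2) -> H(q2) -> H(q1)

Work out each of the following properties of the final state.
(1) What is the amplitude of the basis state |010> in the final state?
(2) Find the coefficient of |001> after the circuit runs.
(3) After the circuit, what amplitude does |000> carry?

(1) The final state's coefficient on |010> equals -sqrt(2)*I/4.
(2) The final state's coefficient on |001> equals -sqrt(2)*I/4.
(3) The final state's coefficient on |000> equals -sqrt(2)*I/4.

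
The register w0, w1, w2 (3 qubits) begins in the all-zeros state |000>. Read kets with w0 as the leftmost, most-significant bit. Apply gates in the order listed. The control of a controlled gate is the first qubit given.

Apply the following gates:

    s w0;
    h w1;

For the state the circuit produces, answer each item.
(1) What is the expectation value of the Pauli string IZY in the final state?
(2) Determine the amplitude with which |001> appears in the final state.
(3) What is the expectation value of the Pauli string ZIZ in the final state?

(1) The observable IZY averages to 0.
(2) |001> carries amplitude 0 in the final state.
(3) In the final state, ZIZ has expectation 1.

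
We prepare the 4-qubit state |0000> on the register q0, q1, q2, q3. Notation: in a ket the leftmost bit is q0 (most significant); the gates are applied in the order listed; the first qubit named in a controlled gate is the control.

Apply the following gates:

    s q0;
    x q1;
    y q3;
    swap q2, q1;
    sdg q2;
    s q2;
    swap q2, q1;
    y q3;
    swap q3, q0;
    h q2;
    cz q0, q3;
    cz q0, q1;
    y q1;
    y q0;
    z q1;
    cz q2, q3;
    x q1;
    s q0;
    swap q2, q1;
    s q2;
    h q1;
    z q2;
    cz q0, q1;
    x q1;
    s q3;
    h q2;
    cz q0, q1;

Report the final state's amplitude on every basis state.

After the circuit, the state carries amplitude -sqrt(2)/2 on |1100>, sqrt(2)/2 on |1110>, and 0 on every other basis state. Key observation: the block from step 3 through step 8 cancels to the identity and can be dropped.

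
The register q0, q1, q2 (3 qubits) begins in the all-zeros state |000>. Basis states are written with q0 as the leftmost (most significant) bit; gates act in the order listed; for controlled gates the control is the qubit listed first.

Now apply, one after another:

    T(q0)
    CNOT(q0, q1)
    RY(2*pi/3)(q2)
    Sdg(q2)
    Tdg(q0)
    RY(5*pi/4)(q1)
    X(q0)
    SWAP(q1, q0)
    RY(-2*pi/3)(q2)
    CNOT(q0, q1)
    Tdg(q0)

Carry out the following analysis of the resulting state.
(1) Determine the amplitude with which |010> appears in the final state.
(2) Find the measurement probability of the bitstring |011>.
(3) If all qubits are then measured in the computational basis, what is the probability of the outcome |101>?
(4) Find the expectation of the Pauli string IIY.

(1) The amplitude on |010> is (-2 + I)*(1 - I)*sqrt(2 - sqrt(2))/8.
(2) A full measurement returns |011> with probability 3/16 - 3*sqrt(2)/32.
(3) Outcome |101> occurs with probability 3*sqrt(2)/32 + 3/16.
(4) In the final state, IIY has expectation -sqrt(3)/2.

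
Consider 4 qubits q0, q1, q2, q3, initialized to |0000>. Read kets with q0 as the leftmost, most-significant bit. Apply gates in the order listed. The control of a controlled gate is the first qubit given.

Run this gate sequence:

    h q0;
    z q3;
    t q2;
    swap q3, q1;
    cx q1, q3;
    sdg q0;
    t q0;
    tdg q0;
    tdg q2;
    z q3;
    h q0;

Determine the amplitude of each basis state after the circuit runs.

The resulting statevector has amplitude 1/2 - I/2 on |0000>, 1/2 + I/2 on |1000>, and 0 on every other basis state.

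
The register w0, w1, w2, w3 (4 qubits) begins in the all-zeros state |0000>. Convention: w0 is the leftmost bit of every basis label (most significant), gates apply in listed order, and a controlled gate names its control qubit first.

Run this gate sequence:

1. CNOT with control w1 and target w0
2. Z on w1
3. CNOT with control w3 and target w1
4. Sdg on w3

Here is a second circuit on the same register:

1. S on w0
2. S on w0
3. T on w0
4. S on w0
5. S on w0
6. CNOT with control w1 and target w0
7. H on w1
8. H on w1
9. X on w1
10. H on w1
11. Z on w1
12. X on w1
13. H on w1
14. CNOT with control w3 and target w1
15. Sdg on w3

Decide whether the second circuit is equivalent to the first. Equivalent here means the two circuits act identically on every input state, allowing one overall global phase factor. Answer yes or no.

No: there is an input state on which the two circuits produce genuinely different outputs (not merely differing by a phase).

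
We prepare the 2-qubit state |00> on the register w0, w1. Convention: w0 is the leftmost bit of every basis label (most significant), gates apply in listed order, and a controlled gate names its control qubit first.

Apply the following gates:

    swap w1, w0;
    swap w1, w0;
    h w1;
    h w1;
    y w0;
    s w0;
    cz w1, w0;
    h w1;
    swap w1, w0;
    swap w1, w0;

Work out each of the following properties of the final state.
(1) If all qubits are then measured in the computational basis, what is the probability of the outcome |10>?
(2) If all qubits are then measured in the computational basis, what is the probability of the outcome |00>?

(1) Outcome |10> occurs with probability 1/2.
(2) Outcome |00> occurs with probability 0.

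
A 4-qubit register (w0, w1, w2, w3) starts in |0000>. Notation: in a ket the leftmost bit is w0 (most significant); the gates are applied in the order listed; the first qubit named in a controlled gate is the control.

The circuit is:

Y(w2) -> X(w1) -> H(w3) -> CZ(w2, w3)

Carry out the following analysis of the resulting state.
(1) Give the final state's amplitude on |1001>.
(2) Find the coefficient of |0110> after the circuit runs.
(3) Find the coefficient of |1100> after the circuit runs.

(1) The final state's coefficient on |1001> equals 0.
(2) The amplitude on |0110> is sqrt(2)*I/2.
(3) |1100> carries amplitude 0 in the final state.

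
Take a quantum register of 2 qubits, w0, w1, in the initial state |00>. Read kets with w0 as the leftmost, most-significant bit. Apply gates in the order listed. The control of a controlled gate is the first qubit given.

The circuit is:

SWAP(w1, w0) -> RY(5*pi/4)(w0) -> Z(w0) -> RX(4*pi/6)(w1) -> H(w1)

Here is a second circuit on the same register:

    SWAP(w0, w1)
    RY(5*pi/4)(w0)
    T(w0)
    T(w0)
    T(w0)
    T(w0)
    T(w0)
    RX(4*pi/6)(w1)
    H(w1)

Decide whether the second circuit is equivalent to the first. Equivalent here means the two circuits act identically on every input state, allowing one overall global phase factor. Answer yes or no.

No: there is an input state on which the two circuits produce genuinely different outputs (not merely differing by a phase).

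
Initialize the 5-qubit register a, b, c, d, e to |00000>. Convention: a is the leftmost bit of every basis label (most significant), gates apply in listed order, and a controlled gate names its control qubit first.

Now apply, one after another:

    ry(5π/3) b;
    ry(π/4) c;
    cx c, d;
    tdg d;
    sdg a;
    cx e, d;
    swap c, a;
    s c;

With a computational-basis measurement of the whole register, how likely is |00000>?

Outcome |00000> occurs with probability 3*sqrt(2)/16 + 3/8.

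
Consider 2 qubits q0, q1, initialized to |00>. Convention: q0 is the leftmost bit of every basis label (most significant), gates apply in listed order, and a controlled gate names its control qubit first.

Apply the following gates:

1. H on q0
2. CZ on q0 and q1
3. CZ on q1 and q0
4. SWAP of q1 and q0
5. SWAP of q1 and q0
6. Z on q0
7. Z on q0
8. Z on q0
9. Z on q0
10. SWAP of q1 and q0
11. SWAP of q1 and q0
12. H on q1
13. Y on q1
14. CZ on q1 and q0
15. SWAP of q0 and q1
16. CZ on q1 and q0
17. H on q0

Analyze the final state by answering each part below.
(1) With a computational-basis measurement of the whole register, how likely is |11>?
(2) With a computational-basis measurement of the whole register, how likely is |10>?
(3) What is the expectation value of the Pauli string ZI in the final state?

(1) The probability of measuring |11> is 1/2.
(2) A full measurement returns |10> with probability 1/2.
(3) The expectation value of ZI is -1.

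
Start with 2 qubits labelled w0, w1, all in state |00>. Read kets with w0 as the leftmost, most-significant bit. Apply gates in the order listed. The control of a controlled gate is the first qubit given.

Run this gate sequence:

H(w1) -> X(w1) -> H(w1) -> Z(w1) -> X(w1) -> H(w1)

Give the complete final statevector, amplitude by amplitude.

After the circuit, the state carries amplitude sqrt(2)/2 on |00>, -sqrt(2)/2 on |01>, 0 on |10>, 0 on |11>. Key observation: gates 1-4 undo each other exactly, leaving only the rest of the circuit to track.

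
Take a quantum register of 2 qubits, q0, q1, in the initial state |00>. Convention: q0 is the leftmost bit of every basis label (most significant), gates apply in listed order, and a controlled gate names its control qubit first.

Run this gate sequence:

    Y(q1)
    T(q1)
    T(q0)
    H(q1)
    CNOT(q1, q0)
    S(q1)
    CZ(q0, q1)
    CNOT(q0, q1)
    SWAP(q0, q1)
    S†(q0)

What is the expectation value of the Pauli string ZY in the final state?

The observable ZY averages to 1.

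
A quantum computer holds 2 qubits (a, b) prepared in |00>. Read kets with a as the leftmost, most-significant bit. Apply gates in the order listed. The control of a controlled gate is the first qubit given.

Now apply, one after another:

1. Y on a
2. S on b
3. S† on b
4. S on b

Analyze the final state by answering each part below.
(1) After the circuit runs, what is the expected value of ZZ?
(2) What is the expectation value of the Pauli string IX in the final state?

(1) In the final state, ZZ has expectation -1. Key observation: steps 2-3 multiply out to the identity, so the circuit reduces to the remaining gates.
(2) The expectation value of IX is 0.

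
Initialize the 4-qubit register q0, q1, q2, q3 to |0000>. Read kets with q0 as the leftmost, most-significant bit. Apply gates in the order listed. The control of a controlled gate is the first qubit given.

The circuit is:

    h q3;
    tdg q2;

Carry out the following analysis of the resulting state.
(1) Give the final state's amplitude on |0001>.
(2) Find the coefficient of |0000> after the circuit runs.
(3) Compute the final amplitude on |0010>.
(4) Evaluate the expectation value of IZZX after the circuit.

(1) The amplitude on |0001> is sqrt(2)/2.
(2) |0000> carries amplitude sqrt(2)/2 in the final state.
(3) The final state's coefficient on |0010> equals 0.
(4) The observable IZZX averages to 1.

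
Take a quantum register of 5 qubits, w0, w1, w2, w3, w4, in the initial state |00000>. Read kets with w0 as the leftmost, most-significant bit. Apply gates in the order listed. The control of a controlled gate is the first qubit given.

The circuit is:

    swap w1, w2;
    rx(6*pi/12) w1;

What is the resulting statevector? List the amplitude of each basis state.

The resulting statevector has amplitude sqrt(2)/2 on |00000>, -sqrt(2)*I/2 on |01000>, and 0 on every other basis state.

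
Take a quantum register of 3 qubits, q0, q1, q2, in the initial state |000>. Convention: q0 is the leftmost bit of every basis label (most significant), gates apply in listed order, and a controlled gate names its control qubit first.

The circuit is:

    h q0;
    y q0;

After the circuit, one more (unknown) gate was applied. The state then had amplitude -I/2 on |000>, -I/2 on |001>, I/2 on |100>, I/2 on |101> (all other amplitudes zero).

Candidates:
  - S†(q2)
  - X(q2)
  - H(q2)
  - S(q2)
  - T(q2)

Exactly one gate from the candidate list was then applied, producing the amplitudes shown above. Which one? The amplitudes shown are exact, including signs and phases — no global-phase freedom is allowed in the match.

It was H(q2) that produced the state shown.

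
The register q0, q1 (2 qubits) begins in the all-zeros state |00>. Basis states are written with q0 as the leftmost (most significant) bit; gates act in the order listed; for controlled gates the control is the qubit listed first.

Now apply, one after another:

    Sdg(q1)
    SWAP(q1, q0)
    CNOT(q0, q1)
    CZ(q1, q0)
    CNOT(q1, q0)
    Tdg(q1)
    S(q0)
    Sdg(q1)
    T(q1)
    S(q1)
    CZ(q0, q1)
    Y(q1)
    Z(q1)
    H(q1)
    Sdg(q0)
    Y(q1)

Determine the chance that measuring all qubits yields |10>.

The probability of measuring |10> is 0.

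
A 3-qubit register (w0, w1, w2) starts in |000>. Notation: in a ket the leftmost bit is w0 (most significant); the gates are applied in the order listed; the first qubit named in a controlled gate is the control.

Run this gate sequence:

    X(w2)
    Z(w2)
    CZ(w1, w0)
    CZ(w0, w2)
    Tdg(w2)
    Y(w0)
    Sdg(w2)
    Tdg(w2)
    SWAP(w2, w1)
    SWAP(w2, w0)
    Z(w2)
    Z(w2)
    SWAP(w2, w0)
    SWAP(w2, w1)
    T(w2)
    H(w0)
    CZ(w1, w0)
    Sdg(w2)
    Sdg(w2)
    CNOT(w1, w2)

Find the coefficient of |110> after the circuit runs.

|110> carries amplitude 0 in the final state. Key observation: steps 8-15 multiply out to the identity, so the circuit reduces to the remaining gates.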